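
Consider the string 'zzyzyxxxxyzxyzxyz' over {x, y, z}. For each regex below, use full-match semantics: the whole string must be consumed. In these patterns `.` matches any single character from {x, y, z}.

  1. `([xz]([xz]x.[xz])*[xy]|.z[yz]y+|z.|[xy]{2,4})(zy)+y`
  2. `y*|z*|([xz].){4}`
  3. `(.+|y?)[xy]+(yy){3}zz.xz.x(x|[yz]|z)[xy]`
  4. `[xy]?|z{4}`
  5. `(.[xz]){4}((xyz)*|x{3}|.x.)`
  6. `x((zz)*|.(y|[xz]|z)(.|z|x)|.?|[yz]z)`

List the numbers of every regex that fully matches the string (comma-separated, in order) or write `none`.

1 → no match — must end with 'zyy'
2 → no match
3 → no match
4 → no match
5 → match
6 → no match — must start with 'x'

5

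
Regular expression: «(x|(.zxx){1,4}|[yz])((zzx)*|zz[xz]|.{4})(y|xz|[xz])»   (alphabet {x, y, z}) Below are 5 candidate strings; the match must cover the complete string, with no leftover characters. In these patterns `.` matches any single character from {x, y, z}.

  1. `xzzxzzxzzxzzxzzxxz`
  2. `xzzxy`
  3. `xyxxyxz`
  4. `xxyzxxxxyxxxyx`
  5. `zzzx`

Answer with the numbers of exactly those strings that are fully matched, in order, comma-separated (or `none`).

1 → match
2. `xzzxy` → match
3. `xyxxyxz` → match
4 → no match
5. `zzzx` → no match

1, 2, 3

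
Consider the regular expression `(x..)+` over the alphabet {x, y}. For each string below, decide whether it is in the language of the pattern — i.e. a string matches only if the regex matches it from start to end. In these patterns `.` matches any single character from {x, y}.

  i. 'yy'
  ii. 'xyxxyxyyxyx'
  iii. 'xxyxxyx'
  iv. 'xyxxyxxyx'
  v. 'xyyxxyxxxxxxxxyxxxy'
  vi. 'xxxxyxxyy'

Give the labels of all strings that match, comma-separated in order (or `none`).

iv, vi

i. 'yy' → no match — must start with 'x'
ii. 'xyxxyxyyxyx' → no match
iii. 'xxyxxyx' → no match
iv. 'xyxxyxxyx' → match
v → no match
vi. 'xxxxyxxyy' → match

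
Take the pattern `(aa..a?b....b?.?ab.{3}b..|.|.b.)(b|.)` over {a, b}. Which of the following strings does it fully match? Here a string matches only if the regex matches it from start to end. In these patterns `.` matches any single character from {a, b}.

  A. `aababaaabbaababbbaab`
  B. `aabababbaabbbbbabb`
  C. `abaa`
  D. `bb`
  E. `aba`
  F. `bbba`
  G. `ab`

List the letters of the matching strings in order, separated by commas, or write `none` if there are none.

A, B, C, D, F, G

A → match
B → match
C → match
D → match
E → no match
F → match
G → match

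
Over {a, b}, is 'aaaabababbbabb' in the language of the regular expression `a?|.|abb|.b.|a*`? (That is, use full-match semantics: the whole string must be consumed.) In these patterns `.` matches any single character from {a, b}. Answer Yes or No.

No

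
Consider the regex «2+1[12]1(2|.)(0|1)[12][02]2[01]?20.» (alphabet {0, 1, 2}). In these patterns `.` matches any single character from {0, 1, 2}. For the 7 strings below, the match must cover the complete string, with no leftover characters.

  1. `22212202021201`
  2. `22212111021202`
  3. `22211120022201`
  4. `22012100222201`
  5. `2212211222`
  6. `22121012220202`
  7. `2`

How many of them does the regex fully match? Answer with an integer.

1

1 → no match
2 → no match
3 → no match
4 → no match
5 → no match
6 → match
7 → no match
Total matched: 1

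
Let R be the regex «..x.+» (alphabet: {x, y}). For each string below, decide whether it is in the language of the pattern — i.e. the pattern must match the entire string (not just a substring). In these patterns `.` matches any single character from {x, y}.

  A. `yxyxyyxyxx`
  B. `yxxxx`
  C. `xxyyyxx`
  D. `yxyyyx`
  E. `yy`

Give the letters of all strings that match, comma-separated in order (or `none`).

B

A. `yxyxyyxyxx` → no match
B. `yxxxx` → match
C. `xxyyyxx` → no match
D. `yxyyyx` → no match
E. `yy` → no match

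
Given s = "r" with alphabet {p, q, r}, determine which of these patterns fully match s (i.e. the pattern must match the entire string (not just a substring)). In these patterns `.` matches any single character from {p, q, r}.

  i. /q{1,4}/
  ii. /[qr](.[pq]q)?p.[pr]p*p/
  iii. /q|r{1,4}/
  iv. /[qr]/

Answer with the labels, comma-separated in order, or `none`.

i → no match — must start with "q"
ii → no match — must end with "p"
iii → match
iv → match

iii, iv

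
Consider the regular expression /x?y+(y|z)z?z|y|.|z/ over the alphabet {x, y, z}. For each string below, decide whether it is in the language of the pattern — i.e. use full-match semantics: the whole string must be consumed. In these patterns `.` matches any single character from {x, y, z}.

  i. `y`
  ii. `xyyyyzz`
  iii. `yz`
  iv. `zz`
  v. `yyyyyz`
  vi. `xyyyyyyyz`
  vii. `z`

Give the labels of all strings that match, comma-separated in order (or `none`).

i, ii, v, vi, vii

i → match
ii → match
iii → no match
iv → no match
v → match
vi → match
vii → match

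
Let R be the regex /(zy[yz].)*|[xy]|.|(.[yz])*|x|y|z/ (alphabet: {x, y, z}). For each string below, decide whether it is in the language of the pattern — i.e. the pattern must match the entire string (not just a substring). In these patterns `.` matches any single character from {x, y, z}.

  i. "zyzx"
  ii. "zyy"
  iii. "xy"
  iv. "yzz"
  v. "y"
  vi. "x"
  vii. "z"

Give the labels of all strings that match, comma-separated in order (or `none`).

i → match
ii → no match
iii → match
iv → no match
v → match
vi → match
vii → match

i, iii, v, vi, vii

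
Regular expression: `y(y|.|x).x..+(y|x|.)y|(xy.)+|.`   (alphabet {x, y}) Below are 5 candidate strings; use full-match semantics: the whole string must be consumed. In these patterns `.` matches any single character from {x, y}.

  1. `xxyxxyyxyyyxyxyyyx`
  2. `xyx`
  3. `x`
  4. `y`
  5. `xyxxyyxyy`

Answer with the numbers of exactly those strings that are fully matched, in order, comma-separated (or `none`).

2, 3, 4, 5

1 → no match
2 → match
3 → match
4 → match
5 → match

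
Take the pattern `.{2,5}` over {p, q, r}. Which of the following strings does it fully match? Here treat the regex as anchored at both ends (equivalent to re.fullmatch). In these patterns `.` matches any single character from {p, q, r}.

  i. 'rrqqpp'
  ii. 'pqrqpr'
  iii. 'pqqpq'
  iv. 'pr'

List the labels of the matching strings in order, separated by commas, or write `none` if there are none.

i → no match
ii → no match
iii → match
iv → match

iii, iv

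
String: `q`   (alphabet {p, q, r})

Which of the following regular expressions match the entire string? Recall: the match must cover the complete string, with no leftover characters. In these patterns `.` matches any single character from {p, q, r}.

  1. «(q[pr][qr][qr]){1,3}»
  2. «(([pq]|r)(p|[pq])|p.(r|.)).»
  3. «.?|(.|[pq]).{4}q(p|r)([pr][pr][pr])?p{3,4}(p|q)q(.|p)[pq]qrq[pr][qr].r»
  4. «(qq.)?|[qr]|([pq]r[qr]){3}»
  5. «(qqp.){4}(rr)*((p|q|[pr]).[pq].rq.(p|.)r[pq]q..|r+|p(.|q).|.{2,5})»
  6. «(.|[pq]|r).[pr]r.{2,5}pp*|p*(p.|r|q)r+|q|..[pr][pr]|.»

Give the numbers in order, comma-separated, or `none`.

3, 4, 6

1 → no match
2 → no match
3 → match
4 → match
5 → no match — must start with `qqp`
6 → match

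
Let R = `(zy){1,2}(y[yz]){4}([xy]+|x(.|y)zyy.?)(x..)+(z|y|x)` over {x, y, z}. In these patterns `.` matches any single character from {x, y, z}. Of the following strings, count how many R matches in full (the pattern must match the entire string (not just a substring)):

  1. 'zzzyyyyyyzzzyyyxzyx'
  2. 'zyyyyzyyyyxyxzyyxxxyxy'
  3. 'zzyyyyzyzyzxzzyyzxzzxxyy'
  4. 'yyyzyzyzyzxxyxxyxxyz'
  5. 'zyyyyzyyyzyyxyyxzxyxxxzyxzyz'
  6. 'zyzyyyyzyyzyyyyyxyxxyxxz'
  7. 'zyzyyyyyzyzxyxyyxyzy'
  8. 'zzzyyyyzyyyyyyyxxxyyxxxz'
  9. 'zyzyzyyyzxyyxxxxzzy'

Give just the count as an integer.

0

1 → no match — must start with 'zy'
2 → no match
3 → no match — must start with 'zy'
4 → no match — must start with 'zy'
5 → no match
6 → no match
7 → no match
8 → no match — must start with 'zy'
9 → no match
Total matched: 0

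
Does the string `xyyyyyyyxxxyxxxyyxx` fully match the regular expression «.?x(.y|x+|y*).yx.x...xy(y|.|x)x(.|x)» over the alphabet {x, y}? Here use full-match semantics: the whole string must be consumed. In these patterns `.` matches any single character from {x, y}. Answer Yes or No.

Yes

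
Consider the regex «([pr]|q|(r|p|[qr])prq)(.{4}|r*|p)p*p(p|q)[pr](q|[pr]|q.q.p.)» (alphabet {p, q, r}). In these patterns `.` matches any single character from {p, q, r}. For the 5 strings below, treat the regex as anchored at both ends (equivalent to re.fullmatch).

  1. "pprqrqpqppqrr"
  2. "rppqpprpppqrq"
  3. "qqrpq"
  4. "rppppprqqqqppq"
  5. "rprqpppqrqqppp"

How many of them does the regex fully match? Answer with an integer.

1 → match
2 → no match
3. "qqrpq" → no match
4 → no match
5 → no match
Total matched: 1

1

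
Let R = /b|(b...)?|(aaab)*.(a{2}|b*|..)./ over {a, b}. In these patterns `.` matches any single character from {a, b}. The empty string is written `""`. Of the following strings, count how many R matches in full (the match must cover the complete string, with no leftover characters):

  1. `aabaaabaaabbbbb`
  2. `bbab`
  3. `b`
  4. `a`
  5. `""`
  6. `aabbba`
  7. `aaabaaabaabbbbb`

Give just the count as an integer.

1 → no match
2 → match
3 → match
4 → no match
5 → match
6 → no match
7 → no match
Total matched: 3

3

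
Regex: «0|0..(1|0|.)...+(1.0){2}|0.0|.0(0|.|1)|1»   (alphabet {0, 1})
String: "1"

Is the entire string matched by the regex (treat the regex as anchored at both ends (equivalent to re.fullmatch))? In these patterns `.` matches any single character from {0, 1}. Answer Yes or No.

Yes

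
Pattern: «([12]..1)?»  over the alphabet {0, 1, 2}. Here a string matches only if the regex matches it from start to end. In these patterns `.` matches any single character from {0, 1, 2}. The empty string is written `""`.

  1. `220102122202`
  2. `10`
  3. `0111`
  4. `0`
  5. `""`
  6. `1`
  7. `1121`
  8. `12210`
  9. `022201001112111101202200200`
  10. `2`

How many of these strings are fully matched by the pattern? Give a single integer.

2

1 → no match
2 → no match
3 → no match
4 → no match
5 → match
6 → no match
7 → match
8 → no match
9 → no match
10 → no match
Total matched: 2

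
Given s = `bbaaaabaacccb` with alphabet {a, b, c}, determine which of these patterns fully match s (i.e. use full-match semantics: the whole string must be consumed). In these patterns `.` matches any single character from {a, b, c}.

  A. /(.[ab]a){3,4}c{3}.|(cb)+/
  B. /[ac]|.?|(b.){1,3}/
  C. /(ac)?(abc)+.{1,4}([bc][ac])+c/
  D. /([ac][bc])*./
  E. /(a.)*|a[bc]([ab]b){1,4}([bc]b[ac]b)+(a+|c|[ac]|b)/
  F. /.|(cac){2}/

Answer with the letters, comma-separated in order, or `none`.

A → match
B → no match
C → no match — must end with `c`
D → no match
E → no match
F → no match

A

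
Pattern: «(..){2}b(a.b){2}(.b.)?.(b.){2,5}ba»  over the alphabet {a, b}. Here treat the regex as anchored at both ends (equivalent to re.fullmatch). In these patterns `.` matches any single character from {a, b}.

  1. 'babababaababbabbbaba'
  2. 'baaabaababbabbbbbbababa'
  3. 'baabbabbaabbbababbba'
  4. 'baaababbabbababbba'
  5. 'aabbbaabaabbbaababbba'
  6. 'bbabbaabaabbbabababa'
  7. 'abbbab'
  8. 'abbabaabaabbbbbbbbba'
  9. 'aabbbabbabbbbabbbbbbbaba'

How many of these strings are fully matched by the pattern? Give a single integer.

7

1 → no match
2 → match
3 → match
4 → match
5 → match
6 → match
7 → no match — must end with 'ba'
8 → match
9 → match
Total matched: 7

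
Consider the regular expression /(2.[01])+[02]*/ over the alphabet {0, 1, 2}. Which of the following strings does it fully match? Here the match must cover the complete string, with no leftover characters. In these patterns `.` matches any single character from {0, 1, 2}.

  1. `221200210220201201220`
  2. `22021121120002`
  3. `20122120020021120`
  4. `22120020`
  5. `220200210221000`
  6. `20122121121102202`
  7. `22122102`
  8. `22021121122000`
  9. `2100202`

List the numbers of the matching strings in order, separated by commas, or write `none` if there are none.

1 → match
2 → match
3 → match
4 → match
5 → match
6 → match
7 → match
8 → match
9 → match

1, 2, 3, 4, 5, 6, 7, 8, 9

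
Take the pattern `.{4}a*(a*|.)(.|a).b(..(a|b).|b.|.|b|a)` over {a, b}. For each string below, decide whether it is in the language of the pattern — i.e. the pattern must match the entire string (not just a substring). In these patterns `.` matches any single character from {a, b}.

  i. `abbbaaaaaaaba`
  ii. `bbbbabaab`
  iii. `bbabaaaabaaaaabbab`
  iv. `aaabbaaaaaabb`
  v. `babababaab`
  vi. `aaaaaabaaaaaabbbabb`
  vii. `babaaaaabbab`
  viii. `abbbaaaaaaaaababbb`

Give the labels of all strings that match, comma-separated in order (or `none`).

i, viii

i → match
ii → no match
iii → no match
iv → no match
v → no match
vi → no match
vii → no match
viii → match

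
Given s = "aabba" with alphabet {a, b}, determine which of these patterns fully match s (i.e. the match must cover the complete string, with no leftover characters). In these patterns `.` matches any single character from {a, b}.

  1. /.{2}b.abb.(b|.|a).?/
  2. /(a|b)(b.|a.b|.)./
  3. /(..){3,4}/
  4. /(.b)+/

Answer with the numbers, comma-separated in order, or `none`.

2

1 → no match
2 → match
3 → no match
4 → no match — must end with "b"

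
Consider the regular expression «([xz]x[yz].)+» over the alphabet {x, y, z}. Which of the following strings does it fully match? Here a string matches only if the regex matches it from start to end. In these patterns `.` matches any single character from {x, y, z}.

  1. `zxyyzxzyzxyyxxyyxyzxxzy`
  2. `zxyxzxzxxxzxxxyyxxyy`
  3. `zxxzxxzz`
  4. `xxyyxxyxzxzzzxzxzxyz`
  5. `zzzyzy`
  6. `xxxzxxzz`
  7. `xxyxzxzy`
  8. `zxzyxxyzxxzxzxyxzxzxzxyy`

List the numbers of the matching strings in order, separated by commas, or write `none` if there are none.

2, 4, 7, 8

1 → no match
2 → match
3 → no match
4 → match
5 → no match
6 → no match
7 → match
8 → match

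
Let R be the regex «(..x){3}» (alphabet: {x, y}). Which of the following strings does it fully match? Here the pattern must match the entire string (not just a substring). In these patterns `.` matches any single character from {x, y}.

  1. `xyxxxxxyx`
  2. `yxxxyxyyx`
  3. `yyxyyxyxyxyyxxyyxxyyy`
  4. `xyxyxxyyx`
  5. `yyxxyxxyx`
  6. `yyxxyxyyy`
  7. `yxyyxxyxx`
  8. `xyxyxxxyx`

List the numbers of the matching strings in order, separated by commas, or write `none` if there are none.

1, 2, 4, 5, 8

1 → match
2 → match
3 → no match — must end with `x`
4 → match
5 → match
6 → no match — must end with `x`
7 → no match
8 → match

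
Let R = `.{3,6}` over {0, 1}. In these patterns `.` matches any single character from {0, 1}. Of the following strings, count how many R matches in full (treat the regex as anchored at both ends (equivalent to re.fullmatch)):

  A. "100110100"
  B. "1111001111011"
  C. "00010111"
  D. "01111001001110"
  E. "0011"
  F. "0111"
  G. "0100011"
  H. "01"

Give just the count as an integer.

2

A. "100110100" → no match
B → no match
C. "00010111" → no match
D → no match
E. "0011" → match
F. "0111" → match
G. "0100011" → no match
H. "01" → no match
Total matched: 2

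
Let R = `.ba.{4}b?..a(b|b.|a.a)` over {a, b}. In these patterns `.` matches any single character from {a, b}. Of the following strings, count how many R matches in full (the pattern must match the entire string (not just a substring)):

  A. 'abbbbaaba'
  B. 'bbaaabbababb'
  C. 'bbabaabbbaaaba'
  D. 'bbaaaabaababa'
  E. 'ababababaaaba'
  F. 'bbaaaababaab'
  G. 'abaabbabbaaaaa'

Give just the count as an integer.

A → no match
B → match
C → match
D → no match
E → match
F → no match
G → match
Total matched: 4

4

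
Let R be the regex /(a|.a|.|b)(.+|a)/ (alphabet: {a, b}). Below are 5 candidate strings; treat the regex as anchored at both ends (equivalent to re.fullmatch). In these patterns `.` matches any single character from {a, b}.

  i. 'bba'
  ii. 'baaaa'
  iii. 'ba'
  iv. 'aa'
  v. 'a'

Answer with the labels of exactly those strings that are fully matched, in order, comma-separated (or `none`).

i. 'bba' → match
ii. 'baaaa' → match
iii. 'ba' → match
iv. 'aa' → match
v. 'a' → no match

i, ii, iii, iv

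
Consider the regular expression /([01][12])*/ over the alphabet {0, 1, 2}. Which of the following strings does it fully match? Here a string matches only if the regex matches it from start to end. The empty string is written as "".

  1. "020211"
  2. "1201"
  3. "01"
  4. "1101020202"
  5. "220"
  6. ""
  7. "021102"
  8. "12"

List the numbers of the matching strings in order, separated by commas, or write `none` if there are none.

1, 2, 3, 4, 6, 7, 8

1. "020211" → match
2. "1201" → match
3. "01" → match
4. "1101020202" → match
5. "220" → no match
6. "" → match
7. "021102" → match
8. "12" → match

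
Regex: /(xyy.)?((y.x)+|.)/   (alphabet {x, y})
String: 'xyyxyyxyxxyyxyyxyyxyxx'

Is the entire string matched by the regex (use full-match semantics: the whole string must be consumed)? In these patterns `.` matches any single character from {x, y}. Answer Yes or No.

Yes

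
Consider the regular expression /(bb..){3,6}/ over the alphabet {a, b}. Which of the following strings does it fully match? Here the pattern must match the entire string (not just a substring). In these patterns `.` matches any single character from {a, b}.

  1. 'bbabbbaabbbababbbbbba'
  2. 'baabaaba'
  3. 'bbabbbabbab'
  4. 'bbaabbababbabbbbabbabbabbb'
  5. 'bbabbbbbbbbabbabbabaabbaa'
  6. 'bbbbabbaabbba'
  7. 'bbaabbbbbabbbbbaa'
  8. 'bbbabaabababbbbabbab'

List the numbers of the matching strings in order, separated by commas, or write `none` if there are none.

none

1 → no match
2 → no match — must start with 'bb'
3 → no match
4 → no match
5 → no match
6 → no match
7 → no match
8 → no match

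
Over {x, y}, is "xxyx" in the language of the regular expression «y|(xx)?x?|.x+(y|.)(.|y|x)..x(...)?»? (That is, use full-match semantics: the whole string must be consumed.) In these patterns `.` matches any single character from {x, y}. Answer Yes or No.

No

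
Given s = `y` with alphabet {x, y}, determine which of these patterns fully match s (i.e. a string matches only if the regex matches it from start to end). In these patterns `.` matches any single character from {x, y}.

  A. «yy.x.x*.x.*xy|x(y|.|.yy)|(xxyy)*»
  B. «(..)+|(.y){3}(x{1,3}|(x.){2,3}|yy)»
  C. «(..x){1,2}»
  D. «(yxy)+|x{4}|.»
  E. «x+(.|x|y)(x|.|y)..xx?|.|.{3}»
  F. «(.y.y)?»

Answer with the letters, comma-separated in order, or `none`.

A → no match
B → no match
C → no match — must end with `x`
D → match
E → match
F → no match

D, E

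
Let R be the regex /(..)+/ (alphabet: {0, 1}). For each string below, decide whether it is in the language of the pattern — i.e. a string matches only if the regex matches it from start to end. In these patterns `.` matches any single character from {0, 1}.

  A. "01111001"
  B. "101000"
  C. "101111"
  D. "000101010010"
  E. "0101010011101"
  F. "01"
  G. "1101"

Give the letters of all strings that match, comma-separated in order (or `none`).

A, B, C, D, F, G

A → match
B → match
C → match
D → match
E → no match
F → match
G → match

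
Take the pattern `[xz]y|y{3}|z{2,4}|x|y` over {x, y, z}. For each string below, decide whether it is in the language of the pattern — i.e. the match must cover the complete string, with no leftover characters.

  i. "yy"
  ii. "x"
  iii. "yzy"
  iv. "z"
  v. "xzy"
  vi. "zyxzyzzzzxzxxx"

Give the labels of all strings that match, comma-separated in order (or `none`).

ii

i → no match
ii → match
iii → no match
iv → no match
v → no match
vi → no match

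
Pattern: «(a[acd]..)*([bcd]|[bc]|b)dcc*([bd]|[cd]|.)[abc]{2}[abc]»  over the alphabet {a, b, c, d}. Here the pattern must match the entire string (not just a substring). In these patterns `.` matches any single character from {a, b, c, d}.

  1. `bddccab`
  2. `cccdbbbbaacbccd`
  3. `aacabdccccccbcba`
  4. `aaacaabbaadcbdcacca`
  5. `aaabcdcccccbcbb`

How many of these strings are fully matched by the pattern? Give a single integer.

1 → no match
2 → no match
3 → match
4 → match
5 → match
Total matched: 3

3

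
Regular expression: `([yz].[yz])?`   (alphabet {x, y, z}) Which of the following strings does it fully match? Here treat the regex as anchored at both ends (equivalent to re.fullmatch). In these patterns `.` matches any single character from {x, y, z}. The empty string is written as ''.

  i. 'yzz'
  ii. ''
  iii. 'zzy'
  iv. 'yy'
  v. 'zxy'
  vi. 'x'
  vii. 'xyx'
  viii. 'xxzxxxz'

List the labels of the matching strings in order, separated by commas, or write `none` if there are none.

i → match
ii → match
iii → match
iv → no match
v → match
vi → no match
vii → no match
viii → no match

i, ii, iii, v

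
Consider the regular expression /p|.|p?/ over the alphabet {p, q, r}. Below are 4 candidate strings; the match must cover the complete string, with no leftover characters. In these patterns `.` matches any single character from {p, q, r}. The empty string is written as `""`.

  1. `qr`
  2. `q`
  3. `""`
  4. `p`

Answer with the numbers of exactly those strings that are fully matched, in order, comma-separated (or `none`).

2, 3, 4

1 → no match
2 → match
3 → match
4 → match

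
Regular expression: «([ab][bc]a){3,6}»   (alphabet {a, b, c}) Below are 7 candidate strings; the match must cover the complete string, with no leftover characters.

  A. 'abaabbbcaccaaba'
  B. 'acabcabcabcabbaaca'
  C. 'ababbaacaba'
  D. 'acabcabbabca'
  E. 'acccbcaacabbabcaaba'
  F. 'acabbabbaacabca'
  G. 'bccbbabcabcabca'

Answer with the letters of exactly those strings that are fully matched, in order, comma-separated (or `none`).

A → no match
B → match
C. 'ababbaacaba' → no match
D. 'acabcabbabca' → match
E → no match
F → match
G → no match

B, D, F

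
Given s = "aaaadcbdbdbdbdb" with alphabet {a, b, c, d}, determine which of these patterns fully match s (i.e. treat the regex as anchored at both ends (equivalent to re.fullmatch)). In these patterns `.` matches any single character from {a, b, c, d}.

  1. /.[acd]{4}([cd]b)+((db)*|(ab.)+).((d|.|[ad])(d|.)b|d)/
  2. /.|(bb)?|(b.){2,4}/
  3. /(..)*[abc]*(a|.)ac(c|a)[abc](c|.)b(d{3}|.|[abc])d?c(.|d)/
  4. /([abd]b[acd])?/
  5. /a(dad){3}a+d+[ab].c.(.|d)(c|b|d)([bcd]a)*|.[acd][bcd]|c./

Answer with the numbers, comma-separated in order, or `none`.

1 → match
2 → no match
3 → no match
4 → no match
5 → no match

1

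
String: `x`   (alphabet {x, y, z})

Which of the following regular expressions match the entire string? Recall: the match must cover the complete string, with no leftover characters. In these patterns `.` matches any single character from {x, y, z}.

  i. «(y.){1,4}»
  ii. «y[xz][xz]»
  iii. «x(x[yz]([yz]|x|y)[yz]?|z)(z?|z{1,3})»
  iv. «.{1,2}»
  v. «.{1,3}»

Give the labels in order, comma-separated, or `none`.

i → no match — must start with `y`
ii → no match — must start with `y`
iii → no match
iv → match
v → match

iv, v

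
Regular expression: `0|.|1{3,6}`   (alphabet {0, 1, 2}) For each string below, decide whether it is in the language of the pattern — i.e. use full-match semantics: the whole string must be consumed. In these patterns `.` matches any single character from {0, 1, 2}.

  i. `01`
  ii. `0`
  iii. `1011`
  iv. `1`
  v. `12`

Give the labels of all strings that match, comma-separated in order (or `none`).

ii, iv

i → no match
ii → match
iii → no match
iv → match
v → no match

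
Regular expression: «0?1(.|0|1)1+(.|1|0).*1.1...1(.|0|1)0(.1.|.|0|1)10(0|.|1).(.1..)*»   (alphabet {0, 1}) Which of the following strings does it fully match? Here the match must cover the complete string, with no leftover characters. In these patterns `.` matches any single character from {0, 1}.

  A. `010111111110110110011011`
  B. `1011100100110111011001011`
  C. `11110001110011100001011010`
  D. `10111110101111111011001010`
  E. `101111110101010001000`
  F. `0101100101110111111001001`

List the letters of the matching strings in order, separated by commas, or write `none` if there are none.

A → match
B → match
C → no match
D → match
E → match
F → match

A, B, D, E, F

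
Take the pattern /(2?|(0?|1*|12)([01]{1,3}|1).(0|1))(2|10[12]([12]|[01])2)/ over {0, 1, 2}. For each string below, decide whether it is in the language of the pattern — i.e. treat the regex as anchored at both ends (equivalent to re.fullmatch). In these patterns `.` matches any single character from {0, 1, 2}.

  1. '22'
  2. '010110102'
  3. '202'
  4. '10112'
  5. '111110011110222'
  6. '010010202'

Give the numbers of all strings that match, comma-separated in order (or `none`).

1 → match
2 → match
3 → no match
4 → match
5 → match
6 → match

1, 2, 4, 5, 6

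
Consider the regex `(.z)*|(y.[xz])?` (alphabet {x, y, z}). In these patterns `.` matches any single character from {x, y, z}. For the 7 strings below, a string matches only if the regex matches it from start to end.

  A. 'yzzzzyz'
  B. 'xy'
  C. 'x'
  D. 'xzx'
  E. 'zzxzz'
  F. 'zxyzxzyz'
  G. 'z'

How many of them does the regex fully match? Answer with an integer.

A → no match
B → no match
C → no match
D → no match
E → no match
F → no match
G → no match
Total matched: 0

0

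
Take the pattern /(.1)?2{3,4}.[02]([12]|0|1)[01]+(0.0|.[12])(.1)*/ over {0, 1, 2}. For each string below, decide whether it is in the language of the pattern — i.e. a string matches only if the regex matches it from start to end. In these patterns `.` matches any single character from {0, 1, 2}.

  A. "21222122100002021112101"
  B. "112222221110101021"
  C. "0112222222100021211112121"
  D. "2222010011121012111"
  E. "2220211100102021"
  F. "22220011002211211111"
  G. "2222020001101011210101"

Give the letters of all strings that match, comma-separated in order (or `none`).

A → match
B → match
C → no match
D → match
E → match
F → match
G → match

A, B, D, E, F, G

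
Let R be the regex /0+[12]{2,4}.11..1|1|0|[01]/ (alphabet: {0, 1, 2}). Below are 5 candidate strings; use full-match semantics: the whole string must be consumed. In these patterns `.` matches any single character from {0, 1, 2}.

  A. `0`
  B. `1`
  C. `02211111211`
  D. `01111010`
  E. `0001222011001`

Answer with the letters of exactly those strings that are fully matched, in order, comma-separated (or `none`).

A. `0` → match
B. `1` → match
C. `02211111211` → match
D. `01111010` → no match
E → match

A, B, C, E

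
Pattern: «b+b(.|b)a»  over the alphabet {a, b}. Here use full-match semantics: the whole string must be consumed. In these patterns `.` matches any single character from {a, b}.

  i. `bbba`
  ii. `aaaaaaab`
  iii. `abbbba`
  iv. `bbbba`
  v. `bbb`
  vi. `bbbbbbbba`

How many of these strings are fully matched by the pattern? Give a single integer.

3

i. `bbba` → match
ii. `aaaaaaab` → no match — must start with `b`
iii. `abbbba` → no match — must start with `b`
iv. `bbbba` → match
v. `bbb` → no match — must end with `a`
vi. `bbbbbbbba` → match
Total matched: 3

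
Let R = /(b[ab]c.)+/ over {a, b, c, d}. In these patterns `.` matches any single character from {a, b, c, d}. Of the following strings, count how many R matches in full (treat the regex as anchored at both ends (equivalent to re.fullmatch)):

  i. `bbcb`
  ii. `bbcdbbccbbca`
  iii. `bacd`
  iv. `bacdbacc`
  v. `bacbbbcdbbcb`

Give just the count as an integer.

i. `bbcb` → match
ii. `bbcdbbccbbca` → match
iii. `bacd` → match
iv. `bacdbacc` → match
v. `bacbbbcdbbcb` → match
Total matched: 5

5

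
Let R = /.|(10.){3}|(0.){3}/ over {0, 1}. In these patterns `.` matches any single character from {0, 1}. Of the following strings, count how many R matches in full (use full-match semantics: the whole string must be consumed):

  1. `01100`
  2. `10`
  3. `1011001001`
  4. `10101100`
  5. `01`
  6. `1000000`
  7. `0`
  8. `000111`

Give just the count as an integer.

1

1 → no match
2 → no match
3 → no match
4 → no match
5 → no match
6 → no match
7 → match
8 → no match
Total matched: 1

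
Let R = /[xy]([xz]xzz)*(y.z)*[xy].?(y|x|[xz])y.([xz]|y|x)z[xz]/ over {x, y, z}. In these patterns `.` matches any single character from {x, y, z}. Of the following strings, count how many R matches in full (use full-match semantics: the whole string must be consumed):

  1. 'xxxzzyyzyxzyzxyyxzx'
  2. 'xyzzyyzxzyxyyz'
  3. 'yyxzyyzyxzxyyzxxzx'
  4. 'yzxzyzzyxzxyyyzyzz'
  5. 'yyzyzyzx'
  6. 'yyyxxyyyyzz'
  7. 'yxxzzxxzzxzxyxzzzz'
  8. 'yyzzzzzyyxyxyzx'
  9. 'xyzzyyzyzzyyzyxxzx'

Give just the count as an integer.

3

1 → match
2 → no match
3 → no match
4 → no match
5 → match
6 → no match
7 → no match
8 → no match
9 → match
Total matched: 3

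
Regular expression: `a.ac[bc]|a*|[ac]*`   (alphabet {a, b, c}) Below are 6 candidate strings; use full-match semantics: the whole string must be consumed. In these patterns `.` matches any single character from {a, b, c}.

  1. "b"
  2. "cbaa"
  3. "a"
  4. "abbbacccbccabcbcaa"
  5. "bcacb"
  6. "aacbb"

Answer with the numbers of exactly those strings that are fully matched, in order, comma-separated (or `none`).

3

1 → no match
2 → no match
3 → match
4 → no match
5 → no match
6 → no match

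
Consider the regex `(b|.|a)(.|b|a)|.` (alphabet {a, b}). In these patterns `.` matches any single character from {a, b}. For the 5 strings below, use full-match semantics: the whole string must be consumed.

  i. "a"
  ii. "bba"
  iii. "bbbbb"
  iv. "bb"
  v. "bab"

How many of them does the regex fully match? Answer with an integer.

2

i. "a" → match
ii. "bba" → no match
iii. "bbbbb" → no match
iv. "bb" → match
v. "bab" → no match
Total matched: 2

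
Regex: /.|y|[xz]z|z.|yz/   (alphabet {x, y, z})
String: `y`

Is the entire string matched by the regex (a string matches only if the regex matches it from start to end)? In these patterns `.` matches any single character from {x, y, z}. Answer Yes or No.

Yes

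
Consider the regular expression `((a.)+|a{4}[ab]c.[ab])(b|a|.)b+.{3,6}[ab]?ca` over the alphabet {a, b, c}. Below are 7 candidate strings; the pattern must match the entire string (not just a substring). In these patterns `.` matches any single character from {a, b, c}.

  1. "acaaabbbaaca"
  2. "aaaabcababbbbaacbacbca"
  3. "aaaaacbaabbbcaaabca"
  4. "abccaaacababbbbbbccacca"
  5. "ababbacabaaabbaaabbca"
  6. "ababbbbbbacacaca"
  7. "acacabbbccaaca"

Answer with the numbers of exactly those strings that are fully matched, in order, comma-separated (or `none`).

1, 2, 3, 6, 7

1 → match
2 → match
3 → match
4 → no match
5 → no match
6 → match
7 → match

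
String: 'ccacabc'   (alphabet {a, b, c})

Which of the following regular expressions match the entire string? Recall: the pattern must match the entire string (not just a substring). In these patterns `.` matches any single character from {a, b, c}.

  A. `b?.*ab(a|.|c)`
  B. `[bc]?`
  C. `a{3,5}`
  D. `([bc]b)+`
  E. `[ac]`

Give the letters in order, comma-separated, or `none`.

A

A → match
B → no match
C → no match — must start with 'a'
D → no match — must end with 'b'
E → no match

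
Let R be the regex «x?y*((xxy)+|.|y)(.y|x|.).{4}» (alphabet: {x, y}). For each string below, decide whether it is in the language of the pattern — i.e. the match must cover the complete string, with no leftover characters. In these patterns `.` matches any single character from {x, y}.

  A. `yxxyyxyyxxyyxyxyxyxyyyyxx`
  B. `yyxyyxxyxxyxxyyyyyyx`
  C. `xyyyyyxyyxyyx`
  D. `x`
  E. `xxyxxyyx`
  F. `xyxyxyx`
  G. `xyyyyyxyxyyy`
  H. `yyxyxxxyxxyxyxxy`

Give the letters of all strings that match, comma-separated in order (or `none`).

C, E, F, G

A → no match
B → no match
C → match
D → no match
E → match
F → match
G → match
H → no match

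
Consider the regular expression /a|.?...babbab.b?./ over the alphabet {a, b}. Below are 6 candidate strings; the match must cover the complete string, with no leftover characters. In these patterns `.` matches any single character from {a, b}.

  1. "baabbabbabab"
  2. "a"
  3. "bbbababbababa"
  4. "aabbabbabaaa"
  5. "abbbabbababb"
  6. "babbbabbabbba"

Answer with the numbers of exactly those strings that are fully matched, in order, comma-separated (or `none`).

1 → match
2 → match
3 → match
4 → no match
5 → match
6 → match

1, 2, 3, 5, 6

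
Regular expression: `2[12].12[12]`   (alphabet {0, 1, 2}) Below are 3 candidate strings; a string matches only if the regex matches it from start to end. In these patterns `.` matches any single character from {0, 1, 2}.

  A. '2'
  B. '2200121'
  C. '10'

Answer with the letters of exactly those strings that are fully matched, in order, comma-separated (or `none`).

none

A. '2' → no match
B. '2200121' → no match
C. '10' → no match — must start with '2'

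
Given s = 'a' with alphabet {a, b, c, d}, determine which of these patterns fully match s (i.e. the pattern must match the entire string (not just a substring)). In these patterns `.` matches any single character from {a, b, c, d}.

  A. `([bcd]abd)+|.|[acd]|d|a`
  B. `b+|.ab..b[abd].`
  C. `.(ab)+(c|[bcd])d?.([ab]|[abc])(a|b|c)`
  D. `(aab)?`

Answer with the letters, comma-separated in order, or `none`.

A

A → match
B → no match
C → no match
D → no match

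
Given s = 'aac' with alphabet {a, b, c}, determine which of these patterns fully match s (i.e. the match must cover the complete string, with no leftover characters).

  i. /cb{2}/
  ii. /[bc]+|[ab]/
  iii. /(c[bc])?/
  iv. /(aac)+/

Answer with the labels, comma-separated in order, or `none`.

iv

i → no match — must start with 'cb'
ii → no match
iii → no match
iv → match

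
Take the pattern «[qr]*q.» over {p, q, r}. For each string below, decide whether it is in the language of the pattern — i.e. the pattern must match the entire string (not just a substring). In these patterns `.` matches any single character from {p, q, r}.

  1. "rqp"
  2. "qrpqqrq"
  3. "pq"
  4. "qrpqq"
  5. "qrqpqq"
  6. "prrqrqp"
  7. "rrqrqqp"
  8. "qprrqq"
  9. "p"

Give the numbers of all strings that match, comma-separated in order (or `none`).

1, 7

1 → match
2 → no match
3 → no match
4 → no match
5 → no match
6 → no match
7 → match
8 → no match
9 → no match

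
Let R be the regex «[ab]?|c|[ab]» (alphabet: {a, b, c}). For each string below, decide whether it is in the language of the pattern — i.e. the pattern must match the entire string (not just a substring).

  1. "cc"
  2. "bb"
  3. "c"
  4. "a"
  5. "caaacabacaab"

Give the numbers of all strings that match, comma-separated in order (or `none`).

1 → no match
2 → no match
3 → match
4 → match
5 → no match

3, 4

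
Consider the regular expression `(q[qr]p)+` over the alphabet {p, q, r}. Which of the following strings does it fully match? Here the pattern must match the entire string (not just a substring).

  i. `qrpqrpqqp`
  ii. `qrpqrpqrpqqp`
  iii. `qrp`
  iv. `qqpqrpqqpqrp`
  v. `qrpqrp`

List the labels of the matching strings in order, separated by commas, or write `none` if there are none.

i. `qrpqrpqqp` → match
ii. `qrpqrpqrpqqp` → match
iii. `qrp` → match
iv. `qqpqrpqqpqrp` → match
v. `qrpqrp` → match

i, ii, iii, iv, v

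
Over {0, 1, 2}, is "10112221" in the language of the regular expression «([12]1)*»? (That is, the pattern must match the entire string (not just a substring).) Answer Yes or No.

No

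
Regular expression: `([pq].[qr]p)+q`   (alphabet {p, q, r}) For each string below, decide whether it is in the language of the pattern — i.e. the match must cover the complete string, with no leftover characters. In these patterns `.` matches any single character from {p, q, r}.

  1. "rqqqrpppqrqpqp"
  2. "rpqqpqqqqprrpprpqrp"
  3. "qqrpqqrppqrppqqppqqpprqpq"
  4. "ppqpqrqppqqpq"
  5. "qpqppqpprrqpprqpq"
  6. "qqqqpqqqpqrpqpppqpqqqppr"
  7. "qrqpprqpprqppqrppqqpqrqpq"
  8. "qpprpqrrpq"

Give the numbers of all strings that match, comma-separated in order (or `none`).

3, 4, 7

1 → no match — must end with "pq"
2 → no match — must end with "pq"
3 → match
4 → match
5 → no match
6 → no match — must end with "pq"
7 → match
8 → no match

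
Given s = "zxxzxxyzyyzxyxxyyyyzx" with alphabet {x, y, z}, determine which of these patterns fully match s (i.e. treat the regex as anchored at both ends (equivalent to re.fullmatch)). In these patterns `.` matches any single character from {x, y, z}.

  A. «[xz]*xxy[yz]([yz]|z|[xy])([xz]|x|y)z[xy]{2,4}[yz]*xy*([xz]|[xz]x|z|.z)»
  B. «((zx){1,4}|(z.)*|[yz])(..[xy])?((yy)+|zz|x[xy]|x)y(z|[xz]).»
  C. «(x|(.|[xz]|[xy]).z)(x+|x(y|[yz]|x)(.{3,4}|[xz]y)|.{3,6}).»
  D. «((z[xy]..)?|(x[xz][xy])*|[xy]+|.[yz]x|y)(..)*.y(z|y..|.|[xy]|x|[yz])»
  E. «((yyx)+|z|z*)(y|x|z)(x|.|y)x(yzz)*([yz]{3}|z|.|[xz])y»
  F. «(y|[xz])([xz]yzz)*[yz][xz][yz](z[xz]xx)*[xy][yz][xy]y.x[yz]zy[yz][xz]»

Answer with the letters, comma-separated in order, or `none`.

A → match
B → no match
C → no match
D → match
E → no match — must end with "y"
F → no match

A, D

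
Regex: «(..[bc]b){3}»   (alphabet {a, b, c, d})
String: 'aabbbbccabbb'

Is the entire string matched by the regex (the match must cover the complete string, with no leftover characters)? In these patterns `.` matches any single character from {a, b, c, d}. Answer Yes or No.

No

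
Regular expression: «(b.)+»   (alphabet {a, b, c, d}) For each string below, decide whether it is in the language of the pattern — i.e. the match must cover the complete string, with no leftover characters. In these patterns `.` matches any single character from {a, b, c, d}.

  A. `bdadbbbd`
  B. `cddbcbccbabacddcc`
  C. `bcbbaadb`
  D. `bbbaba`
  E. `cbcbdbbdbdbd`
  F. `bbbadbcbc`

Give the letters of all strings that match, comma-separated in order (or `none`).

D

A. `bdadbbbd` → no match
B → no match — must start with `b`
C. `bcbbaadb` → no match
D. `bbbaba` → match
E. `cbcbdbbdbdbd` → no match — must start with `b`
F. `bbbadbcbc` → no match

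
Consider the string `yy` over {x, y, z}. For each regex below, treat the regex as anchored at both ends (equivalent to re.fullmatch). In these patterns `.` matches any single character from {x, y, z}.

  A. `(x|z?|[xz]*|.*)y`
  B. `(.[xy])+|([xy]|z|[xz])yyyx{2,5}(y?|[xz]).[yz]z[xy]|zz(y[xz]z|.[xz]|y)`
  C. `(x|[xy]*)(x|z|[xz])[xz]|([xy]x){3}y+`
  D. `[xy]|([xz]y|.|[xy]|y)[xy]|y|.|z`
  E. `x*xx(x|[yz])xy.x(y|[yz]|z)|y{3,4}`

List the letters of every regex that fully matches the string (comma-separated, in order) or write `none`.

A → match
B → match
C → no match
D → match
E → no match

A, B, D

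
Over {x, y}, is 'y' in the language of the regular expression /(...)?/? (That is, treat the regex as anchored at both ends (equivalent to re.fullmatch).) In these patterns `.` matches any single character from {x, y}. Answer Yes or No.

No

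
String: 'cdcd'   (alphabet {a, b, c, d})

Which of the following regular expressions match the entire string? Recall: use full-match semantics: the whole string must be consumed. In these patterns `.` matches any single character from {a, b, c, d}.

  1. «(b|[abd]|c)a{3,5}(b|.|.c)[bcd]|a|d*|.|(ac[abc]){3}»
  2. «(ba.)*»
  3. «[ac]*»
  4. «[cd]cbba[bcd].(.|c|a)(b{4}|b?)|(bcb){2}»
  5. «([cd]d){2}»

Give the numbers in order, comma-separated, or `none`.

1 → no match
2 → no match
3 → no match
4 → no match
5 → match

5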